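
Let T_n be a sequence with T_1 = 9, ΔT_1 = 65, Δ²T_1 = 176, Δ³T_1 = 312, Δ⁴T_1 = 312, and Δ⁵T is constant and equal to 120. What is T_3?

315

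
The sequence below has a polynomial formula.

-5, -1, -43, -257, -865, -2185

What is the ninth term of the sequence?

-15037

D1: 4 , -42 , -214 , -608 , -1320
D2: -46 , -172 , -394 , -712
D3: -126 , -222 , -318
D4: -96 , -96
Constant fourth difference = -96, so extend:
-318 − 96 = -414;  -712 − 414 = -1126;  -1320 − 1126 = -2446;  -2185 − 2446 = -4631
-414 − 96 = -510;  -1126 − 510 = -1636;  -2446 − 1636 = -4082;  -4631 − 4082 = -8713
-510 − 96 = -606;  -1636 − 606 = -2242;  -4082 − 2242 = -6324;  -8713 − 6324 = -15037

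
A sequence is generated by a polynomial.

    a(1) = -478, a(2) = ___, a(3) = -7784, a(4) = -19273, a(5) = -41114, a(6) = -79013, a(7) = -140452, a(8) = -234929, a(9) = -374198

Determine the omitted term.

Using the last 7 terms:
D1: -11489, -21841, -37899, -61439, -94477, -139269
D2: -10352, -16058, -23540, -33038, -44792
D3: -5706, -7482, -9498, -11754
D4: -1776, -2016, -2256
D5: -240, -240
Constant fifth difference = -240.
Extend backward: -1776 + 240 = -1536;  -5706 + 1536 = -4170;  -10352 + 4170 = -6182;  -11489 + 6182 = -5307;  -7784 + 5307 = -2477

-2477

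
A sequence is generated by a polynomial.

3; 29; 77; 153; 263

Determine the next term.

26, 48, 76, 110
22, 28, 34
6, 6
Constant third difference = 6, so extend:
34 + 6 = 40;  110 + 40 = 150;  263 + 150 = 413

413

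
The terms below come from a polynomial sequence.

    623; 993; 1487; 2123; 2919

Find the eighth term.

6447

Δ: 370  494  636  796
Δ²: 124  142  160
Δ³: 18  18
Third differences constant at 18.
160 + 18 = 178;  796 + 178 = 974;  2919 + 974 = 3893
178 + 18 = 196;  974 + 196 = 1170;  3893 + 1170 = 5063
196 + 18 = 214;  1170 + 214 = 1384;  5063 + 1384 = 6447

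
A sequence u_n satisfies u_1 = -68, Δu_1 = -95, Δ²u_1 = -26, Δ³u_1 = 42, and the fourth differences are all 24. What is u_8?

Build the table forward from the leading diagonal:
Δ⁴: 24  24  24  24  24  24  24  24
Δ³: 42  66  90  114  138  162  186  210
Δ²: -26  16  82  172  286  424  586  772
Δ: -95  -121  -105  -23  149  435  859  1445
u: -68  -163  -284  -389  -412  -263  172  1031

1031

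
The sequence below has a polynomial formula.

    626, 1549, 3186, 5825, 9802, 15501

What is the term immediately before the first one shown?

177

First differences: 923, 1637, 2639, 3977, 5699
Second differences: 714, 1002, 1338, 1722
Third differences: 288, 336, 384
Fourth differences: 48, 48
The fourth differences are constant at 48.
Work back: 288 − 48 = 240;  714 − 240 = 474;  923 − 474 = 449;  626 − 449 = 177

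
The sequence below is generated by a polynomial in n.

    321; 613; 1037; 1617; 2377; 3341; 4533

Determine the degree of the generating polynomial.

3

292, 424, 580, 760, 964, 1192
132, 156, 180, 204, 228
24, 24, 24, 24
The third differences are constant, so the polynomial has degree 3.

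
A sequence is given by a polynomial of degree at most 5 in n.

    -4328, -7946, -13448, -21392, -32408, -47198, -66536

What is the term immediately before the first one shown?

-3618, -5502, -7944, -11016, -14790, -19338
-1884, -2442, -3072, -3774, -4548
-558, -630, -702, -774
-72, -72, -72
The fourth differences are constant at -72.
Work back: -558 + 72 = -486;  -1884 + 486 = -1398;  -3618 + 1398 = -2220;  -4328 + 2220 = -2108

-2108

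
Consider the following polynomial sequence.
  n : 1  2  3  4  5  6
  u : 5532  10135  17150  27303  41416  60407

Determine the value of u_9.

157268

Δ: 4603  7015  10153  14113  18991
Δ²: 2412  3138  3960  4878
Δ³: 726  822  918
Δ⁴: 96  96
Fourth differences constant at 96.
918 + 96 = 1014;  4878 + 1014 = 5892;  18991 + 5892 = 24883;  60407 + 24883 = 85290
1014 + 96 = 1110;  5892 + 1110 = 7002;  24883 + 7002 = 31885;  85290 + 31885 = 117175
1110 + 96 = 1206;  7002 + 1206 = 8208;  31885 + 8208 = 40093;  117175 + 40093 = 157268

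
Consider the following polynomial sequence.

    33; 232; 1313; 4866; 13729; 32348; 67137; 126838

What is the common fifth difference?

360

D1: 199, 1081, 3553, 8863, 18619, 34789, 59701
D2: 882, 2472, 5310, 9756, 16170, 24912
D3: 1590, 2838, 4446, 6414, 8742
D4: 1248, 1608, 1968, 2328
D5: 360, 360, 360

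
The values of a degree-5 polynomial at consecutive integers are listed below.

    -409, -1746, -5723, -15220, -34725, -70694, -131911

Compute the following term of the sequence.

Δ: -1337 , -3977 , -9497 , -19505 , -35969 , -61217
Δ²: -2640 , -5520 , -10008 , -16464 , -25248
Δ³: -2880 , -4488 , -6456 , -8784
Δ⁴: -1608 , -1968 , -2328
Δ⁵: -360 , -360
Fifth differences constant at -360.
-2328 − 360 = -2688;  -8784 − 2688 = -11472;  -25248 − 11472 = -36720;  -61217 − 36720 = -97937;  -131911 − 97937 = -229848

-229848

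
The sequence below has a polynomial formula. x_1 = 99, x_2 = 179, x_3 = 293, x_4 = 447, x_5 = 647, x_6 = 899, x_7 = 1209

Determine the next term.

1583

80  114  154  200  252  310
34  40  46  52  58
6  6  6  6
The third differences are constant (6).
58 + 6 = 64;  310 + 64 = 374;  1209 + 374 = 1583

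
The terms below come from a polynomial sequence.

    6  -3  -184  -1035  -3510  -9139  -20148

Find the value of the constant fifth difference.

Δ: -9, -181, -851, -2475, -5629, -11009
Δ²: -172, -670, -1624, -3154, -5380
Δ³: -498, -954, -1530, -2226
Δ⁴: -456, -576, -696
Δ⁵: -120, -120

-120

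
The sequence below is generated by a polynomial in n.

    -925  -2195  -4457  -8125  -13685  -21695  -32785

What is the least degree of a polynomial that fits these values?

4

First differences: -1270, -2262, -3668, -5560, -8010, -11090
Second differences: -992, -1406, -1892, -2450, -3080
Third differences: -414, -486, -558, -630
Fourth differences: -72, -72, -72
The fourth differences are constant, so the polynomial has degree 4.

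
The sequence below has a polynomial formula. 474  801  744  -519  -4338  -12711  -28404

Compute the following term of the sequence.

Δ: 327, -57, -1263, -3819, -8373, -15693
Δ²: -384, -1206, -2556, -4554, -7320
Δ³: -822, -1350, -1998, -2766
Δ⁴: -528, -648, -768
Δ⁵: -120, -120
The fifth differences are constant (-120).
-768 − 120 = -888;  -2766 − 888 = -3654;  -7320 − 3654 = -10974;  -15693 − 10974 = -26667;  -28404 − 26667 = -55071

-55071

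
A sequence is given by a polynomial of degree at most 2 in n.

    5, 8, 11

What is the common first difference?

First differences: 3, 3

3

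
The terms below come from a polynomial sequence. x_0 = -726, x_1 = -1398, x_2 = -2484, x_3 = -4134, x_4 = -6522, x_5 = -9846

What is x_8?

-27774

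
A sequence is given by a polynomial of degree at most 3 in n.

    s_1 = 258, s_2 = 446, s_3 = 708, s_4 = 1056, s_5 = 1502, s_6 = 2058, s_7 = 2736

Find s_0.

132

Δ: 188, 262, 348, 446, 556, 678
Δ²: 74, 86, 98, 110, 122
Δ³: 12, 12, 12, 12
The third differences are constant at 12.
Work back: 74 − 12 = 62;  188 − 62 = 126;  258 − 126 = 132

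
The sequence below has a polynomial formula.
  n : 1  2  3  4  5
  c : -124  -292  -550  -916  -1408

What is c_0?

Δ: -168, -258, -366, -492
Δ²: -90, -108, -126
Δ³: -18, -18
The third differences are constant at -18.
Work back: -90 + 18 = -72;  -168 + 72 = -96;  -124 + 96 = -28

-28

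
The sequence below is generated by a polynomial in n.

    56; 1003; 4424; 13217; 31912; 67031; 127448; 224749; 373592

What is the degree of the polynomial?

5

947, 3421, 8793, 18695, 35119, 60417, 97301, 148843
2474, 5372, 9902, 16424, 25298, 36884, 51542
2898, 4530, 6522, 8874, 11586, 14658
1632, 1992, 2352, 2712, 3072
360, 360, 360, 360
The fifth differences are constant, so the polynomial has degree 5.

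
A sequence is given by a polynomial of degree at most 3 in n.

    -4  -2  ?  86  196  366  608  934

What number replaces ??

24

Using the last 5 terms:
Δ: 110  170  242  326
Δ²: 60  72  84
Δ³: 12  12
Constant third difference = 12.
Extend backward: 60 − 12 = 48;  110 − 48 = 62;  86 − 62 = 24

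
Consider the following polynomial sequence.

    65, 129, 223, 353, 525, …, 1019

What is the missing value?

Using the first 5 terms:
64, 94, 130, 172
30, 36, 42
6, 6
Constant third difference = 6.
Extend forward: 42 + 6 = 48;  172 + 48 = 220;  525 + 220 = 745

745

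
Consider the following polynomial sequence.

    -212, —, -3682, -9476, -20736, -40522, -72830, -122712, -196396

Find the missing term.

-1110

Using the last 7 terms:
Δ: -5794, -11260, -19786, -32308, -49882, -73684
Δ²: -5466, -8526, -12522, -17574, -23802
Δ³: -3060, -3996, -5052, -6228
Δ⁴: -936, -1056, -1176
Δ⁵: -120, -120
Constant fifth difference = -120.
Extend backward: -936 + 120 = -816;  -3060 + 816 = -2244;  -5466 + 2244 = -3222;  -5794 + 3222 = -2572;  -3682 + 2572 = -1110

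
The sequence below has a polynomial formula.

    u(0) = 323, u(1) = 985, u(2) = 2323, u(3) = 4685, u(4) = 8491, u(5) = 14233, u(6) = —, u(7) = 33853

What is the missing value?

22475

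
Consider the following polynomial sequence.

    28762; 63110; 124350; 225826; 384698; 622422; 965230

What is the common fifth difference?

480

Δ: 34348, 61240, 101476, 158872, 237724, 342808
Δ²: 26892, 40236, 57396, 78852, 105084
Δ³: 13344, 17160, 21456, 26232
Δ⁴: 3816, 4296, 4776
Δ⁵: 480, 480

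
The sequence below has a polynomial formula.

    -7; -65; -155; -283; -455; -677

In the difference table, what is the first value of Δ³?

-6

First differences: -58, -90, -128, -172, -222
Second differences: -32, -38, -44, -50
Third differences: -6, -6, -6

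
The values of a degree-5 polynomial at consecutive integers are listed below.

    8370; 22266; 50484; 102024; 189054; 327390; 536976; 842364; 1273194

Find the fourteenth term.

6763014

Δ: 13896  28218  51540  87030  138336  209586  305388  430830
Δ²: 14322  23322  35490  51306  71250  95802  125442
Δ³: 9000  12168  15816  19944  24552  29640
Δ⁴: 3168  3648  4128  4608  5088
Δ⁵: 480  480  480  480
Constant fifth difference = 480, so extend:
5088 + 480 = 5568;  29640 + 5568 = 35208;  125442 + 35208 = 160650;  430830 + 160650 = 591480;  1273194 + 591480 = 1864674
5568 + 480 = 6048;  35208 + 6048 = 41256;  160650 + 41256 = 201906;  591480 + 201906 = 793386;  1864674 + 793386 = 2658060
6048 + 480 = 6528;  41256 + 6528 = 47784;  201906 + 47784 = 249690;  793386 + 249690 = 1043076;  2658060 + 1043076 = 3701136
6528 + 480 = 7008;  47784 + 7008 = 54792;  249690 + 54792 = 304482;  1043076 + 304482 = 1347558;  3701136 + 1347558 = 5048694
7008 + 480 = 7488;  54792 + 7488 = 62280;  304482 + 62280 = 366762;  1347558 + 366762 = 1714320;  5048694 + 1714320 = 6763014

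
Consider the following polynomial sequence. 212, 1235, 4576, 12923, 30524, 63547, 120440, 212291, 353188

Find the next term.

560579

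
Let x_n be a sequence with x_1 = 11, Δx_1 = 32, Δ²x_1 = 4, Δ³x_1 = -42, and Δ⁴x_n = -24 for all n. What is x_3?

79

Build the table forward from the leading diagonal:
Fourth differences: -24  -24  -24
Third differences: -42  -66  -90
Second differences: 4  -38  -104
First differences: 32  36  -2
x: 11  43  79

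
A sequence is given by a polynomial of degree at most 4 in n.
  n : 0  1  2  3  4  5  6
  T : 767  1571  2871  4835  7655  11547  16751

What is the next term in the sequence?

23531

Δ: 804  1300  1964  2820  3892  5204
Δ²: 496  664  856  1072  1312
Δ³: 168  192  216  240
Δ⁴: 24  24  24
Fourth differences constant at 24.
240 + 24 = 264;  1312 + 264 = 1576;  5204 + 1576 = 6780;  16751 + 6780 = 23531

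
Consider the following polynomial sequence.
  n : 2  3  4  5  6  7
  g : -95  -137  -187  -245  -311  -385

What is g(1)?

First differences: -42  -50  -58  -66  -74
Second differences: -8  -8  -8  -8
The second differences are constant at -8.
Work back: -42 + 8 = -34;  -95 + 34 = -61

-61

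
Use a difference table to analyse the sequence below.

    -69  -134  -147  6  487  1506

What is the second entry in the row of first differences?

-13

Δ: -65, -13, 153, 481, 1019
Δ²: 52, 166, 328, 538
Δ³: 114, 162, 210
Δ⁴: 48, 48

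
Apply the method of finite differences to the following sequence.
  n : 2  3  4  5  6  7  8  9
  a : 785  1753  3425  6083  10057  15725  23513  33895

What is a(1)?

Δ: 968  1672  2658  3974  5668  7788  10382
Δ²: 704  986  1316  1694  2120  2594
Δ³: 282  330  378  426  474
Δ⁴: 48  48  48  48
The fourth differences are constant at 48.
Work back: 282 − 48 = 234;  704 − 234 = 470;  968 − 470 = 498;  785 − 498 = 287

287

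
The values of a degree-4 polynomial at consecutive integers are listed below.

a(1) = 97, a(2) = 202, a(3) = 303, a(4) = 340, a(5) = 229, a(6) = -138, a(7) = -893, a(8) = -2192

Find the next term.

105 , 101 , 37 , -111 , -367 , -755 , -1299
-4 , -64 , -148 , -256 , -388 , -544
-60 , -84 , -108 , -132 , -156
-24 , -24 , -24 , -24
The fourth differences are constant (-24).
-156 − 24 = -180;  -544 − 180 = -724;  -1299 − 724 = -2023;  -2192 − 2023 = -4215

-4215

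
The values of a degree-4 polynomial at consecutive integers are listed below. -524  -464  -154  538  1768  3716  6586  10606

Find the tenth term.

60 , 310 , 692 , 1230 , 1948 , 2870 , 4020
250 , 382 , 538 , 718 , 922 , 1150
132 , 156 , 180 , 204 , 228
24 , 24 , 24 , 24
Constant fourth difference = 24, so extend:
228 + 24 = 252;  1150 + 252 = 1402;  4020 + 1402 = 5422;  10606 + 5422 = 16028
252 + 24 = 276;  1402 + 276 = 1678;  5422 + 1678 = 7100;  16028 + 7100 = 23128

23128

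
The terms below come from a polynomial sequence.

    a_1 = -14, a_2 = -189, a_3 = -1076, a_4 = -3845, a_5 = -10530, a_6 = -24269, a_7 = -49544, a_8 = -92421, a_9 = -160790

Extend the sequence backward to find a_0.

-5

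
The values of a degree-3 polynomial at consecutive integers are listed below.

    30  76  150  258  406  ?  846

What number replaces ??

600

Using the first 5 terms:
Δ: 46  74  108  148
Δ²: 28  34  40
Δ³: 6  6
Constant third difference = 6.
Extend forward: 40 + 6 = 46;  148 + 46 = 194;  406 + 194 = 600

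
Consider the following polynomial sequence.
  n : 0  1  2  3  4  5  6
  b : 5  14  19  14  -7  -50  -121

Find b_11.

D1: 9  5  -5  -21  -43  -71
D2: -4  -10  -16  -22  -28
D3: -6  -6  -6  -6
Constant third difference = -6, so extend:
-28 − 6 = -34;  -71 − 34 = -105;  -121 − 105 = -226
-34 − 6 = -40;  -105 − 40 = -145;  -226 − 145 = -371
-40 − 6 = -46;  -145 − 46 = -191;  -371 − 191 = -562
-46 − 6 = -52;  -191 − 52 = -243;  -562 − 243 = -805
-52 − 6 = -58;  -243 − 58 = -301;  -805 − 301 = -1106

-1106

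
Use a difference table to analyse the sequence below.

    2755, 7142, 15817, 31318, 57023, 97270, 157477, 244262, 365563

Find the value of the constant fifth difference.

120

D1: 4387, 8675, 15501, 25705, 40247, 60207, 86785, 121301
D2: 4288, 6826, 10204, 14542, 19960, 26578, 34516
D3: 2538, 3378, 4338, 5418, 6618, 7938
D4: 840, 960, 1080, 1200, 1320
D5: 120, 120, 120, 120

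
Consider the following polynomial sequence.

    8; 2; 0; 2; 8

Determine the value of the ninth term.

First differences: -6 , -2 , 2 , 6
Second differences: 4 , 4 , 4
Constant second difference = 4, so extend:
6 + 4 = 10;  8 + 10 = 18
10 + 4 = 14;  18 + 14 = 32
14 + 4 = 18;  32 + 18 = 50
18 + 4 = 22;  50 + 22 = 72

72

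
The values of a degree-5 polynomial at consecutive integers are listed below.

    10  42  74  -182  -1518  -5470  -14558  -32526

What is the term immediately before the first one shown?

Δ: 32, 32, -256, -1336, -3952, -9088, -17968
Δ²: 0, -288, -1080, -2616, -5136, -8880
Δ³: -288, -792, -1536, -2520, -3744
Δ⁴: -504, -744, -984, -1224
Δ⁵: -240, -240, -240
The fifth differences are constant at -240.
Work back: -504 + 240 = -264;  -288 + 264 = -24;  0 + 24 = 24;  32 − 24 = 8;  10 − 8 = 2

2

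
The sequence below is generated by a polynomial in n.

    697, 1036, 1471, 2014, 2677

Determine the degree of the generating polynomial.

339, 435, 543, 663
96, 108, 120
12, 12
The third differences are constant, so the polynomial has degree 3.

3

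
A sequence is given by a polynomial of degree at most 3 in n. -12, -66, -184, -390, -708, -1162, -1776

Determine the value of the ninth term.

First differences: -54  -118  -206  -318  -454  -614
Second differences: -64  -88  -112  -136  -160
Third differences: -24  -24  -24  -24
Third differences constant at -24.
-160 − 24 = -184;  -614 − 184 = -798;  -1776 − 798 = -2574
-184 − 24 = -208;  -798 − 208 = -1006;  -2574 − 1006 = -3580

-3580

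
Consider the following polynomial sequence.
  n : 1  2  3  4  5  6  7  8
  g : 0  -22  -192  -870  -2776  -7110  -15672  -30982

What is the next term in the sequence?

-56400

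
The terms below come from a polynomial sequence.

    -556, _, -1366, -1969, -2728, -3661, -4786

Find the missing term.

Using the last 5 terms:
-603  -759  -933  -1125
-156  -174  -192
-18  -18
Constant third difference = -18.
Extend backward: -156 + 18 = -138;  -603 + 138 = -465;  -1366 + 465 = -901

-901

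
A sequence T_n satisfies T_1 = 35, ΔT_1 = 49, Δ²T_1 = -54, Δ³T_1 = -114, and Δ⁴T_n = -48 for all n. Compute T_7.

Build the table forward from the leading diagonal:
Δ⁴: -48  -48  -48  -48  -48  -48  -48
Δ³: -114  -162  -210  -258  -306  -354  -402
Δ²: -54  -168  -330  -540  -798  -1104  -1458
Δ: 49  -5  -173  -503  -1043  -1841  -2945
T: 35  84  79  -94  -597  -1640  -3481

-3481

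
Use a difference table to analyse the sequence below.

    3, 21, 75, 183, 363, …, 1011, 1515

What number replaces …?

Using the first 5 terms:
First differences: 18  54  108  180
Second differences: 36  54  72
Third differences: 18  18
Constant third difference = 18.
Extend forward: 72 + 18 = 90;  180 + 90 = 270;  363 + 270 = 633

633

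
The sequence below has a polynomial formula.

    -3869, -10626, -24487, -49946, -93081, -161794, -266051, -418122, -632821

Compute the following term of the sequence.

-927746

D1: -6757, -13861, -25459, -43135, -68713, -104257, -152071, -214699
D2: -7104, -11598, -17676, -25578, -35544, -47814, -62628
D3: -4494, -6078, -7902, -9966, -12270, -14814
D4: -1584, -1824, -2064, -2304, -2544
D5: -240, -240, -240, -240
The fifth differences are constant (-240).
-2544 − 240 = -2784;  -14814 − 2784 = -17598;  -62628 − 17598 = -80226;  -214699 − 80226 = -294925;  -632821 − 294925 = -927746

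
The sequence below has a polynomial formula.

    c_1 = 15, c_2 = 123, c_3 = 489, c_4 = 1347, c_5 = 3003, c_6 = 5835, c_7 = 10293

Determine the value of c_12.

77763

First differences: 108, 366, 858, 1656, 2832, 4458
Second differences: 258, 492, 798, 1176, 1626
Third differences: 234, 306, 378, 450
Fourth differences: 72, 72, 72
Fourth differences constant at 72.
450 + 72 = 522;  1626 + 522 = 2148;  4458 + 2148 = 6606;  10293 + 6606 = 16899
522 + 72 = 594;  2148 + 594 = 2742;  6606 + 2742 = 9348;  16899 + 9348 = 26247
594 + 72 = 666;  2742 + 666 = 3408;  9348 + 3408 = 12756;  26247 + 12756 = 39003
666 + 72 = 738;  3408 + 738 = 4146;  12756 + 4146 = 16902;  39003 + 16902 = 55905
738 + 72 = 810;  4146 + 810 = 4956;  16902 + 4956 = 21858;  55905 + 21858 = 77763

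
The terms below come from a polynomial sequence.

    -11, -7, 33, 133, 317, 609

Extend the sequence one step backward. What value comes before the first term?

-3

4, 40, 100, 184, 292
36, 60, 84, 108
24, 24, 24
The third differences are constant at 24.
Work back: 36 − 24 = 12;  4 − 12 = -8;  -11 + 8 = -3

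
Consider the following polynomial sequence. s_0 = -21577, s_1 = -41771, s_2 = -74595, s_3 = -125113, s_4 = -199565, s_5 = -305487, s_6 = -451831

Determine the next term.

Δ: -20194  -32824  -50518  -74452  -105922  -146344
Δ²: -12630  -17694  -23934  -31470  -40422
Δ³: -5064  -6240  -7536  -8952
Δ⁴: -1176  -1296  -1416
Δ⁵: -120  -120
Constant fifth difference = -120, so extend:
-1416 − 120 = -1536;  -8952 − 1536 = -10488;  -40422 − 10488 = -50910;  -146344 − 50910 = -197254;  -451831 − 197254 = -649085

-649085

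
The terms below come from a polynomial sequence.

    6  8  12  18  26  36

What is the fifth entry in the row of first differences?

10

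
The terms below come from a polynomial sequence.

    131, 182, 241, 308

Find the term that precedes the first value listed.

88

51, 59, 67
8, 8
The second differences are constant at 8.
Work back: 51 − 8 = 43;  131 − 43 = 88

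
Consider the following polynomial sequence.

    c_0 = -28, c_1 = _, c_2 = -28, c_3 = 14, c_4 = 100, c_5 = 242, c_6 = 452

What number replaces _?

-38

Using the last 5 terms:
First differences: 42, 86, 142, 210
Second differences: 44, 56, 68
Third differences: 12, 12
Constant third difference = 12.
Extend backward: 44 − 12 = 32;  42 − 32 = 10;  -28 − 10 = -38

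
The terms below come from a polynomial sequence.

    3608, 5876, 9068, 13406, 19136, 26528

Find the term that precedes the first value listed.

2066

2268  3192  4338  5730  7392
924  1146  1392  1662
222  246  270
24  24
The fourth differences are constant at 24.
Work back: 222 − 24 = 198;  924 − 198 = 726;  2268 − 726 = 1542;  3608 − 1542 = 2066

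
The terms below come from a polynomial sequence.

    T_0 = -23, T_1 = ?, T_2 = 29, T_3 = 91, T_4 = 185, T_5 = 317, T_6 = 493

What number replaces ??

Using the last 5 terms:
D1: 62  94  132  176
D2: 32  38  44
D3: 6  6
Constant third difference = 6.
Extend backward: 32 − 6 = 26;  62 − 26 = 36;  29 − 36 = -7

-7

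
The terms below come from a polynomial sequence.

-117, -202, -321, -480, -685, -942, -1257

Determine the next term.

D1: -85  -119  -159  -205  -257  -315
D2: -34  -40  -46  -52  -58
D3: -6  -6  -6  -6
The third differences are constant (-6).
-58 − 6 = -64;  -315 − 64 = -379;  -1257 − 379 = -1636

-1636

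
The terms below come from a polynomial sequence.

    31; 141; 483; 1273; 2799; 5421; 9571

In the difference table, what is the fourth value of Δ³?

432

D1: 110, 342, 790, 1526, 2622, 4150
D2: 232, 448, 736, 1096, 1528
D3: 216, 288, 360, 432
D4: 72, 72, 72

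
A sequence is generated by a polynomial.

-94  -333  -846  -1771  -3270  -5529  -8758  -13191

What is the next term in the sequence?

First differences: -239 , -513 , -925 , -1499 , -2259 , -3229 , -4433
Second differences: -274 , -412 , -574 , -760 , -970 , -1204
Third differences: -138 , -162 , -186 , -210 , -234
Fourth differences: -24 , -24 , -24 , -24
The fourth differences are constant (-24).
-234 − 24 = -258;  -1204 − 258 = -1462;  -4433 − 1462 = -5895;  -13191 − 5895 = -19086

-19086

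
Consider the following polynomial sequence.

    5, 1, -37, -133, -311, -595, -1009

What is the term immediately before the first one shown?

Δ: -4  -38  -96  -178  -284  -414
Δ²: -34  -58  -82  -106  -130
Δ³: -24  -24  -24  -24
The third differences are constant at -24.
Work back: -34 + 24 = -10;  -4 + 10 = 6;  5 − 6 = -1

-1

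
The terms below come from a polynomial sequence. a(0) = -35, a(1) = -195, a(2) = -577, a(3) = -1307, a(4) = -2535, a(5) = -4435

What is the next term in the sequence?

-7205

-160, -382, -730, -1228, -1900
-222, -348, -498, -672
-126, -150, -174
-24, -24
Constant fourth difference = -24, so extend:
-174 − 24 = -198;  -672 − 198 = -870;  -1900 − 870 = -2770;  -4435 − 2770 = -7205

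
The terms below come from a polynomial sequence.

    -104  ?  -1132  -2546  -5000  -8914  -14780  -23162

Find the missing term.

-410

Using the last 6 terms:
-1414  -2454  -3914  -5866  -8382
-1040  -1460  -1952  -2516
-420  -492  -564
-72  -72
Constant fourth difference = -72.
Extend backward: -420 + 72 = -348;  -1040 + 348 = -692;  -1414 + 692 = -722;  -1132 + 722 = -410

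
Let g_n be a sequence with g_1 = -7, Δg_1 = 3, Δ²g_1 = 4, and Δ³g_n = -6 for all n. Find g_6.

-12

Build the table forward from the leading diagonal:
Δ³: -6, -6, -6, -6, -6, -6
Δ²: 4, -2, -8, -14, -20, -26
Δ: 3, 7, 5, -3, -17, -37
g: -7, -4, 3, 8, 5, -12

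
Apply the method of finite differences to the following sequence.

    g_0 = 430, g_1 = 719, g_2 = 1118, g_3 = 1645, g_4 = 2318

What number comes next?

3155

D1: 289 , 399 , 527 , 673
D2: 110 , 128 , 146
D3: 18 , 18
Constant third difference = 18, so extend:
146 + 18 = 164;  673 + 164 = 837;  2318 + 837 = 3155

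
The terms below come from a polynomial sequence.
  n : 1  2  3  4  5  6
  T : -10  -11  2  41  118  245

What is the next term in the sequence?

-1 , 13 , 39 , 77 , 127
14 , 26 , 38 , 50
12 , 12 , 12
The third differences are constant (12).
50 + 12 = 62;  127 + 62 = 189;  245 + 189 = 434

434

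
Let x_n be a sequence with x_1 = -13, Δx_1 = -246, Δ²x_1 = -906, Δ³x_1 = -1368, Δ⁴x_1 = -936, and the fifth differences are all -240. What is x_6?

Build the table forward from the leading diagonal:
Δ⁵: -240, -240, -240, -240, -240, -240
Δ⁴: -936, -1176, -1416, -1656, -1896, -2136
Δ³: -1368, -2304, -3480, -4896, -6552, -8448
Δ²: -906, -2274, -4578, -8058, -12954, -19506
Δ: -246, -1152, -3426, -8004, -16062, -29016
x: -13, -259, -1411, -4837, -12841, -28903

-28903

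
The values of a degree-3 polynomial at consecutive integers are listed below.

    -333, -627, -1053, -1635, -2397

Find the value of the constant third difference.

Δ: -294, -426, -582, -762
Δ²: -132, -156, -180
Δ³: -24, -24

-24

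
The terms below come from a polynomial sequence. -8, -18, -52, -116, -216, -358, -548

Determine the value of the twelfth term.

-2428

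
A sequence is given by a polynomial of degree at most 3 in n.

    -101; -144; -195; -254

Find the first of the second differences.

Δ: -43, -51, -59
Δ²: -8, -8

-8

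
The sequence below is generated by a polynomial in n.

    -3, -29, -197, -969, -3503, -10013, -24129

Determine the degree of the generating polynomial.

5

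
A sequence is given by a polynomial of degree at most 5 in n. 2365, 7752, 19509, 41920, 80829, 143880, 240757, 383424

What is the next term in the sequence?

D1: 5387, 11757, 22411, 38909, 63051, 96877, 142667
D2: 6370, 10654, 16498, 24142, 33826, 45790
D3: 4284, 5844, 7644, 9684, 11964
D4: 1560, 1800, 2040, 2280
D5: 240, 240, 240
Constant fifth difference = 240, so extend:
2280 + 240 = 2520;  11964 + 2520 = 14484;  45790 + 14484 = 60274;  142667 + 60274 = 202941;  383424 + 202941 = 586365

586365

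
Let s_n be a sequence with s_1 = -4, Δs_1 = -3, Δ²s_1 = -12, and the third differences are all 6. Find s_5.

-64

Build the table forward from the leading diagonal:
D3: 6, 6, 6, 6, 6
D2: -12, -6, 0, 6, 12
D1: -3, -15, -21, -21, -15
s: -4, -7, -22, -43, -64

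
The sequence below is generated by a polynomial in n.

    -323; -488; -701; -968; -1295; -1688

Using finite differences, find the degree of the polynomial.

-165, -213, -267, -327, -393
-48, -54, -60, -66
-6, -6, -6
The third differences are constant, so the polynomial has degree 3.

3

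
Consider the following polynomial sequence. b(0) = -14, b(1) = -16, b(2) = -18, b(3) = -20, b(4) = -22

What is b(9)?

D1: -2  -2  -2  -2
Constant first difference = -2, so extend:
-22 − 2 = -24
-24 − 2 = -26
-26 − 2 = -28
-28 − 2 = -30
-30 − 2 = -32

-32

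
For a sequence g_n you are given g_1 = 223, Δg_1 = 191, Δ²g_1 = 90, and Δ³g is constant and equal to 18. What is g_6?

Build the table forward from the leading diagonal:
D3: 18, 18, 18, 18, 18, 18
D2: 90, 108, 126, 144, 162, 180
D1: 191, 281, 389, 515, 659, 821
g: 223, 414, 695, 1084, 1599, 2258

2258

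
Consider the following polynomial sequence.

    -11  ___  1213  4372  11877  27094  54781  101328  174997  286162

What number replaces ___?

186

Using the last 8 terms:
First differences: 3159, 7505, 15217, 27687, 46547, 73669, 111165
Second differences: 4346, 7712, 12470, 18860, 27122, 37496
Third differences: 3366, 4758, 6390, 8262, 10374
Fourth differences: 1392, 1632, 1872, 2112
Fifth differences: 240, 240, 240
Constant fifth difference = 240.
Extend backward: 1392 − 240 = 1152;  3366 − 1152 = 2214;  4346 − 2214 = 2132;  3159 − 2132 = 1027;  1213 − 1027 = 186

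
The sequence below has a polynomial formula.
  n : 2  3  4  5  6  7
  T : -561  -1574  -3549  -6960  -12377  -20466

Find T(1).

-132

D1: -1013  -1975  -3411  -5417  -8089
D2: -962  -1436  -2006  -2672
D3: -474  -570  -666
D4: -96  -96
The fourth differences are constant at -96.
Work back: -474 + 96 = -378;  -962 + 378 = -584;  -1013 + 584 = -429;  -561 + 429 = -132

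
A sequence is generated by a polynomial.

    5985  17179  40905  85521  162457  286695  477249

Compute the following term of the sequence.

757645

Δ: 11194  23726  44616  76936  124238  190554
Δ²: 12532  20890  32320  47302  66316
Δ³: 8358  11430  14982  19014
Δ⁴: 3072  3552  4032
Δ⁵: 480  480
Fifth differences constant at 480.
4032 + 480 = 4512;  19014 + 4512 = 23526;  66316 + 23526 = 89842;  190554 + 89842 = 280396;  477249 + 280396 = 757645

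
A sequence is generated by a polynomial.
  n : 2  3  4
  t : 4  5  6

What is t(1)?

D1: 1, 1
The first differences are constant at 1.
Work back: 4 − 1 = 3

3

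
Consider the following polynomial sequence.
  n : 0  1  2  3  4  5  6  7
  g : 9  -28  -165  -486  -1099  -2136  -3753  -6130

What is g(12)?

-37395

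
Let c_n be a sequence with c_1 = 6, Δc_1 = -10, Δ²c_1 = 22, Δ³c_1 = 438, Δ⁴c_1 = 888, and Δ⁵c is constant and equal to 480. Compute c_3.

8

Build the table forward from the leading diagonal:
D5: 480  480  480
D4: 888  1368  1848
D3: 438  1326  2694
D2: 22  460  1786
D1: -10  12  472
c: 6  -4  8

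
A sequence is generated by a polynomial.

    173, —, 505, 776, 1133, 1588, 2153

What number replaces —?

308

Using the last 5 terms:
271, 357, 455, 565
86, 98, 110
12, 12
Constant third difference = 12.
Extend backward: 86 − 12 = 74;  271 − 74 = 197;  505 − 197 = 308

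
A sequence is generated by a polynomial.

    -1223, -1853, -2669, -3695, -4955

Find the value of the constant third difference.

First differences: -630, -816, -1026, -1260
Second differences: -186, -210, -234
Third differences: -24, -24

-24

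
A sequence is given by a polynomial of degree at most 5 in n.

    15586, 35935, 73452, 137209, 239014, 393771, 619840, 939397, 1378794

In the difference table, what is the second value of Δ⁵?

360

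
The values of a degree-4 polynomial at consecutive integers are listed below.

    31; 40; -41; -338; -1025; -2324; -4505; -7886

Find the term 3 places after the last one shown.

-29129

D1: 9, -81, -297, -687, -1299, -2181, -3381
D2: -90, -216, -390, -612, -882, -1200
D3: -126, -174, -222, -270, -318
D4: -48, -48, -48, -48
Constant fourth difference = -48, so extend:
-318 − 48 = -366;  -1200 − 366 = -1566;  -3381 − 1566 = -4947;  -7886 − 4947 = -12833
-366 − 48 = -414;  -1566 − 414 = -1980;  -4947 − 1980 = -6927;  -12833 − 6927 = -19760
-414 − 48 = -462;  -1980 − 462 = -2442;  -6927 − 2442 = -9369;  -19760 − 9369 = -29129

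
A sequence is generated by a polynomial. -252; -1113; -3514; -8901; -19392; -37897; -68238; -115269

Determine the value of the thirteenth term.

First differences: -861, -2401, -5387, -10491, -18505, -30341, -47031
Second differences: -1540, -2986, -5104, -8014, -11836, -16690
Third differences: -1446, -2118, -2910, -3822, -4854
Fourth differences: -672, -792, -912, -1032
Fifth differences: -120, -120, -120
The fifth differences are constant (-120).
-1032 − 120 = -1152;  -4854 − 1152 = -6006;  -16690 − 6006 = -22696;  -47031 − 22696 = -69727;  -115269 − 69727 = -184996
-1152 − 120 = -1272;  -6006 − 1272 = -7278;  -22696 − 7278 = -29974;  -69727 − 29974 = -99701;  -184996 − 99701 = -284697
-1272 − 120 = -1392;  -7278 − 1392 = -8670;  -29974 − 8670 = -38644;  -99701 − 38644 = -138345;  -284697 − 138345 = -423042
-1392 − 120 = -1512;  -8670 − 1512 = -10182;  -38644 − 10182 = -48826;  -138345 − 48826 = -187171;  -423042 − 187171 = -610213
-1512 − 120 = -1632;  -10182 − 1632 = -11814;  -48826 − 11814 = -60640;  -187171 − 60640 = -247811;  -610213 − 247811 = -858024

-858024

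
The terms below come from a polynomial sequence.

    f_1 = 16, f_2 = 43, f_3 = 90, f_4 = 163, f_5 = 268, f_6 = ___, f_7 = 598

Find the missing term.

411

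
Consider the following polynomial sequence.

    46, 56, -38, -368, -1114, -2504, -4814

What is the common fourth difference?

-48

D1: 10, -94, -330, -746, -1390, -2310
D2: -104, -236, -416, -644, -920
D3: -132, -180, -228, -276
D4: -48, -48, -48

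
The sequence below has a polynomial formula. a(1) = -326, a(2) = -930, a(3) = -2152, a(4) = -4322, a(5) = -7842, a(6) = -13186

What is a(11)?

-88896

-604  -1222  -2170  -3520  -5344
-618  -948  -1350  -1824
-330  -402  -474
-72  -72
Constant fourth difference = -72, so extend:
-474 − 72 = -546;  -1824 − 546 = -2370;  -5344 − 2370 = -7714;  -13186 − 7714 = -20900
-546 − 72 = -618;  -2370 − 618 = -2988;  -7714 − 2988 = -10702;  -20900 − 10702 = -31602
-618 − 72 = -690;  -2988 − 690 = -3678;  -10702 − 3678 = -14380;  -31602 − 14380 = -45982
-690 − 72 = -762;  -3678 − 762 = -4440;  -14380 − 4440 = -18820;  -45982 − 18820 = -64802
-762 − 72 = -834;  -4440 − 834 = -5274;  -18820 − 5274 = -24094;  -64802 − 24094 = -88896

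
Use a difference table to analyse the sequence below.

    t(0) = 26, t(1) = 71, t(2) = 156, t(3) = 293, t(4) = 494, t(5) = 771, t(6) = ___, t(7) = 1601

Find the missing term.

1136

Using the first 6 terms:
D1: 45, 85, 137, 201, 277
D2: 40, 52, 64, 76
D3: 12, 12, 12
Constant third difference = 12.
Extend forward: 76 + 12 = 88;  277 + 88 = 365;  771 + 365 = 1136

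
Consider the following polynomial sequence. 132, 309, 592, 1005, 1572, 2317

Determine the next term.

D1: 177, 283, 413, 567, 745
D2: 106, 130, 154, 178
D3: 24, 24, 24
The third differences are constant (24).
178 + 24 = 202;  745 + 202 = 947;  2317 + 947 = 3264

3264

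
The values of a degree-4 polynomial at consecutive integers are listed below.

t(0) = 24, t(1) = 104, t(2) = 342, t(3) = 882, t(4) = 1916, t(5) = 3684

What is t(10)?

80  238  540  1034  1768
158  302  494  734
144  192  240
48  48
Constant fourth difference = 48, so extend:
240 + 48 = 288;  734 + 288 = 1022;  1768 + 1022 = 2790;  3684 + 2790 = 6474
288 + 48 = 336;  1022 + 336 = 1358;  2790 + 1358 = 4148;  6474 + 4148 = 10622
336 + 48 = 384;  1358 + 384 = 1742;  4148 + 1742 = 5890;  10622 + 5890 = 16512
384 + 48 = 432;  1742 + 432 = 2174;  5890 + 2174 = 8064;  16512 + 8064 = 24576
432 + 48 = 480;  2174 + 480 = 2654;  8064 + 2654 = 10718;  24576 + 10718 = 35294

35294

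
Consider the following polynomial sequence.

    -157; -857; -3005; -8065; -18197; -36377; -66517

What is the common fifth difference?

D1: -700, -2148, -5060, -10132, -18180, -30140
D2: -1448, -2912, -5072, -8048, -11960
D3: -1464, -2160, -2976, -3912
D4: -696, -816, -936
D5: -120, -120

-120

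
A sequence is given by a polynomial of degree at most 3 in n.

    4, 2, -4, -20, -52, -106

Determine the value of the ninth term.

-460

D1: -2, -6, -16, -32, -54
D2: -4, -10, -16, -22
D3: -6, -6, -6
Constant third difference = -6, so extend:
-22 − 6 = -28;  -54 − 28 = -82;  -106 − 82 = -188
-28 − 6 = -34;  -82 − 34 = -116;  -188 − 116 = -304
-34 − 6 = -40;  -116 − 40 = -156;  -304 − 156 = -460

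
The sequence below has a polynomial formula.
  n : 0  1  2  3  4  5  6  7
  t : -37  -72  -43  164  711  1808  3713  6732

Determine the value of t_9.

17576

First differences: -35 , 29 , 207 , 547 , 1097 , 1905 , 3019
Second differences: 64 , 178 , 340 , 550 , 808 , 1114
Third differences: 114 , 162 , 210 , 258 , 306
Fourth differences: 48 , 48 , 48 , 48
The fourth differences are constant (48).
306 + 48 = 354;  1114 + 354 = 1468;  3019 + 1468 = 4487;  6732 + 4487 = 11219
354 + 48 = 402;  1468 + 402 = 1870;  4487 + 1870 = 6357;  11219 + 6357 = 17576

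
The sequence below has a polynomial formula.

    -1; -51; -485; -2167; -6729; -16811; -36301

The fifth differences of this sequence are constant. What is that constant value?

-240

First differences: -50, -434, -1682, -4562, -10082, -19490
Second differences: -384, -1248, -2880, -5520, -9408
Third differences: -864, -1632, -2640, -3888
Fourth differences: -768, -1008, -1248
Fifth differences: -240, -240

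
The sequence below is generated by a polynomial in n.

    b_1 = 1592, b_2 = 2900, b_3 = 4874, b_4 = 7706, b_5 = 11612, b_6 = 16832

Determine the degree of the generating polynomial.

1308, 1974, 2832, 3906, 5220
666, 858, 1074, 1314
192, 216, 240
24, 24
The fourth differences are constant, so the polynomial has degree 4.

4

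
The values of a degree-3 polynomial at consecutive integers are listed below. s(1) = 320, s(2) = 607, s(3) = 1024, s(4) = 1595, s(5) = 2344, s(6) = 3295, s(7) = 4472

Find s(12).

14587

D1: 287  417  571  749  951  1177
D2: 130  154  178  202  226
D3: 24  24  24  24
Third differences constant at 24.
226 + 24 = 250;  1177 + 250 = 1427;  4472 + 1427 = 5899
250 + 24 = 274;  1427 + 274 = 1701;  5899 + 1701 = 7600
274 + 24 = 298;  1701 + 298 = 1999;  7600 + 1999 = 9599
298 + 24 = 322;  1999 + 322 = 2321;  9599 + 2321 = 11920
322 + 24 = 346;  2321 + 346 = 2667;  11920 + 2667 = 14587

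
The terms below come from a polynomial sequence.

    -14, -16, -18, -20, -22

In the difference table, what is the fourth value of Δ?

-2

D1: -2, -2, -2, -2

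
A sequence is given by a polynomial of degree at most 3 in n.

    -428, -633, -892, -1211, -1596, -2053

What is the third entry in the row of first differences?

First differences: -205, -259, -319, -385, -457
Second differences: -54, -60, -66, -72
Third differences: -6, -6, -6

-319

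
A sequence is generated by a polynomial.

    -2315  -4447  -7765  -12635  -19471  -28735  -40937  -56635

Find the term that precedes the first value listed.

D1: -2132, -3318, -4870, -6836, -9264, -12202, -15698
D2: -1186, -1552, -1966, -2428, -2938, -3496
D3: -366, -414, -462, -510, -558
D4: -48, -48, -48, -48
The fourth differences are constant at -48.
Work back: -366 + 48 = -318;  -1186 + 318 = -868;  -2132 + 868 = -1264;  -2315 + 1264 = -1051

-1051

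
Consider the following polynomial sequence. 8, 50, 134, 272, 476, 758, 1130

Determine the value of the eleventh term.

3758

Δ: 42 , 84 , 138 , 204 , 282 , 372
Δ²: 42 , 54 , 66 , 78 , 90
Δ³: 12 , 12 , 12 , 12
Third differences constant at 12.
90 + 12 = 102;  372 + 102 = 474;  1130 + 474 = 1604
102 + 12 = 114;  474 + 114 = 588;  1604 + 588 = 2192
114 + 12 = 126;  588 + 126 = 714;  2192 + 714 = 2906
126 + 12 = 138;  714 + 138 = 852;  2906 + 852 = 3758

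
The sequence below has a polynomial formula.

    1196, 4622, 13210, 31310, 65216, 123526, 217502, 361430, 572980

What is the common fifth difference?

D1: 3426, 8588, 18100, 33906, 58310, 93976, 143928, 211550
D2: 5162, 9512, 15806, 24404, 35666, 49952, 67622
D3: 4350, 6294, 8598, 11262, 14286, 17670
D4: 1944, 2304, 2664, 3024, 3384
D5: 360, 360, 360, 360

360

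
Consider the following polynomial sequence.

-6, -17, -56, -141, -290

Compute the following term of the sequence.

First differences: -11 , -39 , -85 , -149
Second differences: -28 , -46 , -64
Third differences: -18 , -18
The third differences are constant (-18).
-64 − 18 = -82;  -149 − 82 = -231;  -290 − 231 = -521

-521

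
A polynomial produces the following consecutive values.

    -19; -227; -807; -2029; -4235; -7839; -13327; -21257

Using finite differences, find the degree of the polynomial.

D1: -208, -580, -1222, -2206, -3604, -5488, -7930
D2: -372, -642, -984, -1398, -1884, -2442
D3: -270, -342, -414, -486, -558
D4: -72, -72, -72, -72
The fourth differences are constant, so the polynomial has degree 4.

4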